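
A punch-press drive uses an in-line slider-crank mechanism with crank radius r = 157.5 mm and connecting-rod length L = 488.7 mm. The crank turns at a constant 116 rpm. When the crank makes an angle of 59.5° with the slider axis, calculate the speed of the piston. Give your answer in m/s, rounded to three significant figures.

1.93

ω = 2π·116/60 = 12.15 rad/s
For an in-line slider-crank, x = r cosθ + √(L² − r² sin²θ), so v = −rω sinθ·[1 + r cosθ/√(L² − r² sin²θ)].
With r = 0.1575 m, L = 0.4887 m, θ = 59.5°: √(L² − r² sin²θ) = 0.46948 m.
v = −0.1575·12.15·0.86163·[1 + 0.1575·0.50754/0.46948] = -1.9292 m/s.
|v| = 1.9292 m/s.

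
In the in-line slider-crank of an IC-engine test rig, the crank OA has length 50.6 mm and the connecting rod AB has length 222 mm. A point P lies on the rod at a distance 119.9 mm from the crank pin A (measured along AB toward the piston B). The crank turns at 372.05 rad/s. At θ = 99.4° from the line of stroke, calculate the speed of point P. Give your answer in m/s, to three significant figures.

ω = 372.1 rad/s.  Crank-pin speed |V_A| = rω = 18.826 m/s, perpendicular to OA.
Rod angle: sinφ = −(r/L) sinθ ⇒ φ = -12.995°; ω_rod = −rω cosθ/√(L²−r²sin²θ) = +14.214 rad/s.
V_P = V_A + ω_rod × AP, with AP = 0.1199 m along the rod.
Components: V_Px = −rω sinθ − a·ω_rod·sinφ = -18.19 m/s;  V_Py = rω cosθ + a·ω_rod·cosφ = -1.4141 m/s.
|V_P| = √(V_Px² + V_Py²) = 18.245 m/s.

18.2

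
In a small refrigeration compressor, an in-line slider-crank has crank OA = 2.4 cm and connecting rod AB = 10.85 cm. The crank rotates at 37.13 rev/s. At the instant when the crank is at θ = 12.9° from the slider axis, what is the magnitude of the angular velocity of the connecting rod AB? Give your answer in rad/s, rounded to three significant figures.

ω = 233.3 rad/s (converted from 37.13 rev/s).
The rod makes angle φ with the slider axis where L sinφ = r sinθ; differentiating, L cosφ·φ̇ = r ω cosθ.
L cosφ = √(L² − r² sin²θ) = 0.10837 m.
|ω_rod| = r ω |cosθ| / √(L² − r² sin²θ) = 0.024·233.3·0.97476/0.10837 = 50.363 rad/s.

50.4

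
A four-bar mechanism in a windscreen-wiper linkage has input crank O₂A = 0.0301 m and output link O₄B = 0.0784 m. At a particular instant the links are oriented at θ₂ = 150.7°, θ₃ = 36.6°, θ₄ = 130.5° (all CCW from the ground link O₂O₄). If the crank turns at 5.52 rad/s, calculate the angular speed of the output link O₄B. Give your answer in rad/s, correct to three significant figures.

ω₂ = 5.52 rad/s
Differentiating the loop-closure r₂e^{iθ₂}+r₃e^{iθ₃}=r₁+r₄e^{iθ₄} gives r₂ω₂e^{iθ₂}+r₃ω₃e^{iθ₃}=r₄ω₄e^{iθ₄}.
Eliminating the other unknown: ω₄ = r₂ω₂ sin(θ₂−θ₃) / [r₄ sin(θ₄−θ₃)].
Numerator sine = +0.91283; denominator sine = +0.99768.
Result = 0.0301·5.52·(+0.91283) / (0.0784·(+0.99768)) = +1.939 rad/s; magnitude 1.939 rad/s.

1.94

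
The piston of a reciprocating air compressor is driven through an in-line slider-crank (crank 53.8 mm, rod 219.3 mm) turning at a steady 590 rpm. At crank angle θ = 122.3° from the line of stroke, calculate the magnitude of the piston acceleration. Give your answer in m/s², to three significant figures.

ω = 2π·590/60 = 61.78 rad/s
x(θ) = r cosθ + √(L² − r² sin²θ); with ω constant, a = ω²·d²x/dθ².
d²x/dθ² = −r cosθ − r²(cos2θ)/√u − r⁴ sin²2θ/(4u^{3/2}),  u = L² − r² sin²θ = 0.0460245 m².
Substituting r = 0.0538 m, L = 0.2193 m, θ = 122.3°: d²x/dθ² = +0.034362 m.
a = ω²·d²x/dθ² = (61.78)²·(+0.034362) = +131.17 m/s²;  |a| = 131.17 m/s².

131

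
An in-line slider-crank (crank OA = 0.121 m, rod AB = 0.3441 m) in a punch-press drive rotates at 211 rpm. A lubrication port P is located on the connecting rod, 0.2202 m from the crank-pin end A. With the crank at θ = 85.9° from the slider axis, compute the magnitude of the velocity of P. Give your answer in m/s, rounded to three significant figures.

2.71

ω = 22.1 rad/s.  Crank-pin speed |V_A| = rω = 2.6736 m/s, perpendicular to OA.
Rod angle: sinφ = −(r/L) sinθ ⇒ φ = -20.533°; ω_rod = −rω cosθ/√(L²−r²sin²θ) = -0.59321 rad/s.
V_P = V_A + ω_rod × AP, with AP = 0.2202 m along the rod.
Components: V_Px = −rω sinθ − a·ω_rod·sinφ = -2.7126 m/s;  V_Py = rω cosθ + a·ω_rod·cosφ = +0.068829 m/s.
|V_P| = √(V_Px² + V_Py²) = 2.7134 m/s.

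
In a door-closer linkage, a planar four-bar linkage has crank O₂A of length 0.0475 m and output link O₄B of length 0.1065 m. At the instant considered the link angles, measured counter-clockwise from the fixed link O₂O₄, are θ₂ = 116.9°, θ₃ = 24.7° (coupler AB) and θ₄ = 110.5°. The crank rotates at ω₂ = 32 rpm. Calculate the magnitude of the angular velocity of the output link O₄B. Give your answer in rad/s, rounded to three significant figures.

ω₂ = 3.351 rad/s (from 32 rpm).
Differentiating the loop-closure r₂e^{iθ₂}+r₃e^{iθ₃}=r₁+r₄e^{iθ₄} gives r₂ω₂e^{iθ₂}+r₃ω₃e^{iθ₃}=r₄ω₄e^{iθ₄}.
Eliminating the other unknown: ω₄ = r₂ω₂ sin(θ₂−θ₃) / [r₄ sin(θ₄−θ₃)].
Numerator sine = +0.99926; denominator sine = +0.99731.
Result = 0.0475·3.351·(+0.99926) / (0.1065·(+0.99731)) = +1.4975 rad/s; magnitude 1.4975 rad/s.

1.50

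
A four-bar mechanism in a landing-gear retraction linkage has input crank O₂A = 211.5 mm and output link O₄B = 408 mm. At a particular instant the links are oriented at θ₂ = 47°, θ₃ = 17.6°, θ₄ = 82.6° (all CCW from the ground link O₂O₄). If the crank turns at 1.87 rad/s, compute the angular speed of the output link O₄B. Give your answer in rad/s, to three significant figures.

ω₂ = 1.87 rad/s
Differentiating the loop-closure r₂e^{iθ₂}+r₃e^{iθ₃}=r₁+r₄e^{iθ₄} gives r₂ω₂e^{iθ₂}+r₃ω₃e^{iθ₃}=r₄ω₄e^{iθ₄}.
Eliminating the other unknown: ω₄ = r₂ω₂ sin(θ₂−θ₃) / [r₄ sin(θ₄−θ₃)].
Numerator sine = +0.49090; denominator sine = +0.90631.
Result = 0.2115·1.87·(+0.49090) / (0.408·(+0.90631)) = +0.52506 rad/s; magnitude 0.52506 rad/s.

0.525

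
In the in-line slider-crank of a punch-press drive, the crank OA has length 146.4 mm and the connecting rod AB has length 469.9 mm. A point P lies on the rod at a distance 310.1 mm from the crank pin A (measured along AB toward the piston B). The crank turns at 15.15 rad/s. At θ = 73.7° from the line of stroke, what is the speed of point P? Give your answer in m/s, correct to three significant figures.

ω = 15.15 rad/s.  Crank-pin speed |V_A| = rω = 2.218 m/s, perpendicular to OA.
Rod angle: sinφ = −(r/L) sinθ ⇒ φ = -17.400°; ω_rod = −rω cosθ/√(L²−r²sin²θ) = -1.3883 rad/s.
V_P = V_A + ω_rod × AP, with AP = 0.3101 m along the rod.
Components: V_Px = −rω sinθ − a·ω_rod·sinφ = -2.2575 m/s;  V_Py = rω cosθ + a·ω_rod·cosφ = +0.2117 m/s.
|V_P| = √(V_Px² + V_Py²) = 2.2675 m/s.

2.27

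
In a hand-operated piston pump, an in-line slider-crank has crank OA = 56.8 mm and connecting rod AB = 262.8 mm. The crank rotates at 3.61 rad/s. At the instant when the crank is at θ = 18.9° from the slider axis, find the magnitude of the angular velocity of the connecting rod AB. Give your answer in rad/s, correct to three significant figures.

0.740

ω = 3.61 rad/s
The rod makes angle φ with the slider axis where L sinφ = r sinθ; differentiating, L cosφ·φ̇ = r ω cosθ.
L cosφ = √(L² − r² sin²θ) = 0.26216 m.
|ω_rod| = r ω |cosθ| / √(L² − r² sin²θ) = 0.0568·3.61·0.94609/0.26216 = 0.73999 rad/s.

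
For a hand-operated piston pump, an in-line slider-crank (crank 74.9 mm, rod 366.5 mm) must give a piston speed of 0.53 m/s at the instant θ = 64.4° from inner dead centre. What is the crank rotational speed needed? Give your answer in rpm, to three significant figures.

68.8

For an in-line slider-crank, |v_piston| = rω|sinθ|·[1 + r cosθ/√(L² − r² sin²θ)].
With r = 0.0749 m, L = 0.3665 m, θ = 64.4°: the bracketed kinematic factor |dx/dθ| = 0.073616 m.
ω = v/|dx/dθ| = 0.53/0.073616 = 7.1995 rad/s.
N = 60ω/(2π) = 68.75 rpm.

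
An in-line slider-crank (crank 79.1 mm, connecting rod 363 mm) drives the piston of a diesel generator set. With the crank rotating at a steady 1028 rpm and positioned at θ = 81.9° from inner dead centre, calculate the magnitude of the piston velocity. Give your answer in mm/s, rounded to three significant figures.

ω = 2π·1028/60 = 107.7 rad/s
For an in-line slider-crank, x = r cosθ + √(L² − r² sin²θ), so v = −rω sinθ·[1 + r cosθ/√(L² − r² sin²θ)].
With r = 0.0791 m, L = 0.363 m, θ = 81.9°: √(L² − r² sin²θ) = 0.35445 m.
v = −0.0791·107.7·0.99002·[1 + 0.0791·0.14090/0.35445] = -8.6954 m/s.
|v| = 8.6954 m/s = 8695.4 mm/s.

8700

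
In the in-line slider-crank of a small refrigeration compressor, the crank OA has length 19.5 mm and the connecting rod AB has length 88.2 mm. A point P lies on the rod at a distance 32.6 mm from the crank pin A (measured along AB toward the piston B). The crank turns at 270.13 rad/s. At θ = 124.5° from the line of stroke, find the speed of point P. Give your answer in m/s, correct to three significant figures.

ω = 270.1 rad/s.  Crank-pin speed |V_A| = rω = 5.2675 m/s, perpendicular to OA.
Rod angle: sinφ = −(r/L) sinθ ⇒ φ = -10.498°; ω_rod = −rω cosθ/√(L²−r²sin²θ) = +34.403 rad/s.
V_P = V_A + ω_rod × AP, with AP = 0.0326 m along the rod.
Components: V_Px = −rω sinθ − a·ω_rod·sinφ = -4.1368 m/s;  V_Py = rω cosθ + a·ω_rod·cosφ = -1.8808 m/s.
|V_P| = √(V_Px² + V_Py²) = 4.5442 m/s.

4.54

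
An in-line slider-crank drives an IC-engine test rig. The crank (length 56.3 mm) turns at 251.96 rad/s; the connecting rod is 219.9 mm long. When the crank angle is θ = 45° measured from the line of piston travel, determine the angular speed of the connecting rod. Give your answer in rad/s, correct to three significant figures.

ω = 252 rad/s
The rod makes angle φ with the slider axis where L sinφ = r sinθ; differentiating, L cosφ·φ̇ = r ω cosθ.
L cosφ = √(L² − r² sin²θ) = 0.21627 m.
|ω_rod| = r ω |cosθ| / √(L² − r² sin²θ) = 0.0563·252·0.70711/0.21627 = 46.381 rad/s.

46.4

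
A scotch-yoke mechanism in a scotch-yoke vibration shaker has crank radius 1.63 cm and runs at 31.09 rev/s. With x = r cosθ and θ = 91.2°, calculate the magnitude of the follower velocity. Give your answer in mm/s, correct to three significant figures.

3180

ω = 195.3 rad/s (from 31.09 rev/s).
x = r cosθ ⇒ ẋ = −rω sinθ.
|v| = rω|sinθ| = 0.0163·195.3·|sin 91.2°| = 3.1834 m/s = 3183.4 mm/s.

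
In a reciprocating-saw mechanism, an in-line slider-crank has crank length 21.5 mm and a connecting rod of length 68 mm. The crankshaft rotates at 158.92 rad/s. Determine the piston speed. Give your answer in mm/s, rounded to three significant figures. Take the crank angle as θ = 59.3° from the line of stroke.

ω = 158.9 rad/s
For an in-line slider-crank, x = r cosθ + √(L² − r² sin²θ), so v = −rω sinθ·[1 + r cosθ/√(L² − r² sin²θ)].
With r = 0.0215 m, L = 0.068 m, θ = 59.3°: √(L² − r² sin²θ) = 0.065439 m.
v = −0.0215·158.9·0.85985·[1 + 0.0215·0.51054/0.065439] = -3.4307 m/s.
|v| = 3.4307 m/s = 3430.7 mm/s.

3430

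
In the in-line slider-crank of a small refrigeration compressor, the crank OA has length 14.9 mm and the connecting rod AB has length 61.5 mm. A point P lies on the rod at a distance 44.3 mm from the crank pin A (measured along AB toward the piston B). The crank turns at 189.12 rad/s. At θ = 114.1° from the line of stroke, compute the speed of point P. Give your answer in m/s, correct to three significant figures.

2.41

ω = 189.1 rad/s.  Crank-pin speed |V_A| = rω = 2.8179 m/s, perpendicular to OA.
Rod angle: sinφ = −(r/L) sinθ ⇒ φ = -12.777°; ω_rod = −rω cosθ/√(L²−r²sin²θ) = +19.184 rad/s.
V_P = V_A + ω_rod × AP, with AP = 0.0443 m along the rod.
Components: V_Px = −rω sinθ − a·ω_rod·sinφ = -2.3843 m/s;  V_Py = rω cosθ + a·ω_rod·cosφ = -0.3218 m/s.
|V_P| = √(V_Px² + V_Py²) = 2.4059 m/s.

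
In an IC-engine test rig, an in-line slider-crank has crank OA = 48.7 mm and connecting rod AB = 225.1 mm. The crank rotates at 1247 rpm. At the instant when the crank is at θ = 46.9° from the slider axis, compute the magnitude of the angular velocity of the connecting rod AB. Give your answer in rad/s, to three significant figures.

ω = 130.6 rad/s (converted from 1247 rpm).
The rod makes angle φ with the slider axis where L sinφ = r sinθ; differentiating, L cosφ·φ̇ = r ω cosθ.
L cosφ = √(L² − r² sin²θ) = 0.22227 m.
|ω_rod| = r ω |cosθ| / √(L² − r² sin²θ) = 0.0487·130.6·0.68327/0.22227 = 19.549 rad/s.

19.5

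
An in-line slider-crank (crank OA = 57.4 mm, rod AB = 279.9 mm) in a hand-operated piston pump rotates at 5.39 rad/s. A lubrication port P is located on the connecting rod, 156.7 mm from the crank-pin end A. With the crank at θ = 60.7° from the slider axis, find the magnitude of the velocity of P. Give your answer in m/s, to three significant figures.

0.293

ω = 5.39 rad/s.  Crank-pin speed |V_A| = rω = 0.30939 m/s, perpendicular to OA.
Rod angle: sinφ = −(r/L) sinθ ⇒ φ = -10.302°; ω_rod = −rω cosθ/√(L²−r²sin²θ) = -0.5498 rad/s.
V_P = V_A + ω_rod × AP, with AP = 0.1567 m along the rod.
Components: V_Px = −rω sinθ − a·ω_rod·sinφ = -0.28521 m/s;  V_Py = rω cosθ + a·ω_rod·cosφ = +0.066643 m/s.
|V_P| = √(V_Px² + V_Py²) = 0.2929 m/s.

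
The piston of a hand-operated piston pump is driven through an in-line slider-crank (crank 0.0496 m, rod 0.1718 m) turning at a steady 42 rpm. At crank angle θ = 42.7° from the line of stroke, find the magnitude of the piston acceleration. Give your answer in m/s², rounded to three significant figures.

ω = 2π·42/60 = 4.398 rad/s
x(θ) = r cosθ + √(L² − r² sin²θ); with ω constant, a = ω²·d²x/dθ².
d²x/dθ² = −r cosθ − r²(cos2θ)/√u − r⁴ sin²2θ/(4u^{3/2}),  u = L² − r² sin²θ = 0.0283838 m².
Substituting r = 0.0496 m, L = 0.1718 m, θ = 42.7°: d²x/dθ² = -0.037937 m.
a = ω²·d²x/dθ² = (4.398)²·(-0.037937) = -0.73387 m/s²;  |a| = 0.73387 m/s².

0.734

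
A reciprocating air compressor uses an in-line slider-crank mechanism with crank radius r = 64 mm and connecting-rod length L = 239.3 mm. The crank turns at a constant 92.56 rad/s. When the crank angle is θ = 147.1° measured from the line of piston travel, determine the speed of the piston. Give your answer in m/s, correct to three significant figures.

2.49

ω = 92.56 rad/s
For an in-line slider-crank, x = r cosθ + √(L² − r² sin²θ), so v = −rω sinθ·[1 + r cosθ/√(L² − r² sin²θ)].
With r = 0.064 m, L = 0.2393 m, θ = 147.1°: √(L² − r² sin²θ) = 0.23676 m.
v = −0.064·92.56·0.54317·[1 + 0.064·-0.83962/0.23676] = -2.4874 m/s.
|v| = 2.4874 m/s.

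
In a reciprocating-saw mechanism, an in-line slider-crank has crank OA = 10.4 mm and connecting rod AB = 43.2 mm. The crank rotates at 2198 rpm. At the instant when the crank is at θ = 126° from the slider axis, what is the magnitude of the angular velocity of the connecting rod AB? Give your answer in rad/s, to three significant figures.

ω = 230.2 rad/s (converted from 2198 rpm).
The rod makes angle φ with the slider axis where L sinφ = r sinθ; differentiating, L cosφ·φ̇ = r ω cosθ.
L cosφ = √(L² − r² sin²θ) = 0.042373 m.
|ω_rod| = r ω |cosθ| / √(L² − r² sin²θ) = 0.0104·230.2·0.58779/0.042373 = 33.206 rad/s.

33.2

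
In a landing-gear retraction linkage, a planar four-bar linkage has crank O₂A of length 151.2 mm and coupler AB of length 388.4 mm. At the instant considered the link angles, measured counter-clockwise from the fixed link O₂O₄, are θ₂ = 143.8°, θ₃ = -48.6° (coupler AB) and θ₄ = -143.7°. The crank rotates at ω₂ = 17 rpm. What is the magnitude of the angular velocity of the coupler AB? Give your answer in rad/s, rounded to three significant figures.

0.664

ω₂ = 1.78 rad/s (from 17 rpm).
Differentiating the loop-closure r₂e^{iθ₂}+r₃e^{iθ₃}=r₁+r₄e^{iθ₄} gives r₂ω₂e^{iθ₂}+r₃ω₃e^{iθ₃}=r₄ω₄e^{iθ₄}.
Eliminating the other unknown: ω₃ = r₂ω₂ sin(θ₄−θ₂) / [r₃ sin(θ₃−θ₄)].
Numerator sine = +0.95372; denominator sine = +0.99604.
Result = 0.1512·1.78·(+0.95372) / (0.3884·(+0.99604)) = +0.66358 rad/s; magnitude 0.66358 rad/s.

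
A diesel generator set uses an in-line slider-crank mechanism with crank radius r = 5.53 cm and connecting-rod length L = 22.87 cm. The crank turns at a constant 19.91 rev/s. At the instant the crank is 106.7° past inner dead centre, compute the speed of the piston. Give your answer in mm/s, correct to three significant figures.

6150

ω = 2π·19.9 = 125.1 rad/s
For an in-line slider-crank, x = r cosθ + √(L² − r² sin²θ), so v = −rω sinθ·[1 + r cosθ/√(L² − r² sin²θ)].
With r = 0.0553 m, L = 0.2287 m, θ = 106.7°: √(L² − r² sin²θ) = 0.22248 m.
v = −0.0553·125.1·0.95782·[1 + 0.0553·-0.28736/0.22248] = -6.1529 m/s.
|v| = 6.1529 m/s = 6152.9 mm/s.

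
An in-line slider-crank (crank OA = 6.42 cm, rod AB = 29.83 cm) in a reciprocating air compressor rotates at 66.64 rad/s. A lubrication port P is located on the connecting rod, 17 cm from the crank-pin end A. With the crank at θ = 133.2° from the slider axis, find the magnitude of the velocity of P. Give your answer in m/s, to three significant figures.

ω = 66.64 rad/s.  Crank-pin speed |V_A| = rω = 4.2783 m/s, perpendicular to OA.
Rod angle: sinφ = −(r/L) sinθ ⇒ φ = -9.026°; ω_rod = −rω cosθ/√(L²−r²sin²θ) = +9.941 rad/s.
V_P = V_A + ω_rod × AP, with AP = 0.17 m along the rod.
Components: V_Px = −rω sinθ − a·ω_rod·sinφ = -2.8536 m/s;  V_Py = rω cosθ + a·ω_rod·cosφ = -1.2596 m/s.
|V_P| = √(V_Px² + V_Py²) = 3.1193 m/s.

3.12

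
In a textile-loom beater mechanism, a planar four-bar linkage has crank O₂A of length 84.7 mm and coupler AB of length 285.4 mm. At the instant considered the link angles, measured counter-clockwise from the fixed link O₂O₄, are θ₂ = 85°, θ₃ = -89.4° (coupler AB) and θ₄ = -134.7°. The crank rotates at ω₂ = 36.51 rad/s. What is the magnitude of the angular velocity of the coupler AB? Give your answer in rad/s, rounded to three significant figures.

9.74

ω₂ = 36.51 rad/s
Differentiating the loop-closure r₂e^{iθ₂}+r₃e^{iθ₃}=r₁+r₄e^{iθ₄} gives r₂ω₂e^{iθ₂}+r₃ω₃e^{iθ₃}=r₄ω₄e^{iθ₄}.
Eliminating the other unknown: ω₃ = r₂ω₂ sin(θ₄−θ₂) / [r₃ sin(θ₃−θ₄)].
Numerator sine = +0.63877; denominator sine = +0.71080.
Result = 0.0847·36.51·(+0.63877) / (0.2854·(+0.71080)) = +9.7373 rad/s; magnitude 9.7373 rad/s.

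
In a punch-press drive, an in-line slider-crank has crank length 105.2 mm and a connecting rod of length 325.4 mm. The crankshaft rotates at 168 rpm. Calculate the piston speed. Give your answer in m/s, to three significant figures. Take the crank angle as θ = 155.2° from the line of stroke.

0.546

ω = 2π·168/60 = 17.59 rad/s
For an in-line slider-crank, x = r cosθ + √(L² − r² sin²θ), so v = −rω sinθ·[1 + r cosθ/√(L² − r² sin²θ)].
With r = 0.1052 m, L = 0.3254 m, θ = 155.2°: √(L² − r² sin²θ) = 0.32239 m.
v = −0.1052·17.59·0.41945·[1 + 0.1052·-0.90778/0.32239] = -0.54636 m/s.
|v| = 0.54636 m/s.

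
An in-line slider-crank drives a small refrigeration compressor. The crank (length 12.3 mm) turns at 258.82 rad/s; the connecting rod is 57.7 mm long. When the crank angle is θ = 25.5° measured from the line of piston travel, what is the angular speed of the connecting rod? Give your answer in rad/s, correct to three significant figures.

50.0

ω = 258.8 rad/s
The rod makes angle φ with the slider axis where L sinφ = r sinθ; differentiating, L cosφ·φ̇ = r ω cosθ.
L cosφ = √(L² − r² sin²θ) = 0.057457 m.
|ω_rod| = r ω |cosθ| / √(L² − r² sin²θ) = 0.0123·258.8·0.90259/0.057457 = 50.009 rad/s.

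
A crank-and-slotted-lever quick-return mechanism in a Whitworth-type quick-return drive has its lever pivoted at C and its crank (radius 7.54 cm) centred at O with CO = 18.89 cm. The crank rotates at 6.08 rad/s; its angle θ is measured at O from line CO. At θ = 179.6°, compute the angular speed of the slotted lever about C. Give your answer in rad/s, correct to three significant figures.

ω = 6.08 rad/s
Crank pin A relative to C: A = (d + r cosθ, r sinθ); lever angle φ = atan2(r sinθ, d + r cosθ).
Differentiating tanφ: φ̇ = rω(d cosθ + r)/(d² + r² + 2dr cosθ).
d² + r² + 2dr cosθ = |CA|² = 0.0128829 m²;  d cosθ + r = -0.1135 m.
|ω_lever| = |0.0754·6.08·-0.1135| / 0.0128829 = 4.0387 rad/s.

4.04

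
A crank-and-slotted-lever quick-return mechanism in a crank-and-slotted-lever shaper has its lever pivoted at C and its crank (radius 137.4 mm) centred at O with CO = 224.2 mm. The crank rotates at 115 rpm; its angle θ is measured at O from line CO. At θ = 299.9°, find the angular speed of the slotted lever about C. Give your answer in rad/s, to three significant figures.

ω = 12.04 rad/s (from 115 rpm).
Crank pin A relative to C: A = (d + r cosθ, r sinθ); lever angle φ = atan2(r sinθ, d + r cosθ).
Differentiating tanφ: φ̇ = rω(d cosθ + r)/(d² + r² + 2dr cosθ).
d² + r² + 2dr cosθ = |CA|² = 0.0998563 m²;  d cosθ + r = +0.24916 m.
|ω_lever| = |0.1374·12.04·+0.24916| / 0.0998563 = 4.1287 rad/s.

4.13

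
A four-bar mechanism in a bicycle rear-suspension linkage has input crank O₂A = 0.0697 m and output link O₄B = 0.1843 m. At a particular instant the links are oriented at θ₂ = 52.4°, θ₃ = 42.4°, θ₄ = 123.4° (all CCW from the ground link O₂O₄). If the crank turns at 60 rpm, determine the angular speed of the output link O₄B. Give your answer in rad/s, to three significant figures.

0.418

ω₂ = 6.283 rad/s (from 60 rpm).
Differentiating the loop-closure r₂e^{iθ₂}+r₃e^{iθ₃}=r₁+r₄e^{iθ₄} gives r₂ω₂e^{iθ₂}+r₃ω₃e^{iθ₃}=r₄ω₄e^{iθ₄}.
Eliminating the other unknown: ω₄ = r₂ω₂ sin(θ₂−θ₃) / [r₄ sin(θ₄−θ₃)].
Numerator sine = +0.17365; denominator sine = +0.98769.
Result = 0.0697·6.283·(+0.17365) / (0.1843·(+0.98769)) = +0.41777 rad/s; magnitude 0.41777 rad/s.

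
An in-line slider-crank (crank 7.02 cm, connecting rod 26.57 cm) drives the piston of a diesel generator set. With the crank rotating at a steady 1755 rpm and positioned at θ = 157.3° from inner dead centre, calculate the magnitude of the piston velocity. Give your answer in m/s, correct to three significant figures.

3.76

ω = 2π·1755/60 = 183.8 rad/s
For an in-line slider-crank, x = r cosθ + √(L² − r² sin²θ), so v = −rω sinθ·[1 + r cosθ/√(L² − r² sin²θ)].
With r = 0.0702 m, L = 0.2657 m, θ = 157.3°: √(L² − r² sin²θ) = 0.26432 m.
v = −0.0702·183.8·0.38591·[1 + 0.0702·-0.92254/0.26432] = -3.7589 m/s.
|v| = 3.7589 m/s.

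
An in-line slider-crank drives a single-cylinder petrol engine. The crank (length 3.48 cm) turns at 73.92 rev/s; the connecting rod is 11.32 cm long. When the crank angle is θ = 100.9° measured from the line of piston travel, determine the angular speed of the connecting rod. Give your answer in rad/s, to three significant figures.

ω = 464.5 rad/s (converted from 73.92 rev/s).
The rod makes angle φ with the slider axis where L sinφ = r sinθ; differentiating, L cosφ·φ̇ = r ω cosθ.
L cosφ = √(L² − r² sin²θ) = 0.10792 m.
|ω_rod| = r ω |cosθ| / √(L² − r² sin²θ) = 0.0348·464.5·0.18910/0.10792 = 28.321 rad/s.

28.3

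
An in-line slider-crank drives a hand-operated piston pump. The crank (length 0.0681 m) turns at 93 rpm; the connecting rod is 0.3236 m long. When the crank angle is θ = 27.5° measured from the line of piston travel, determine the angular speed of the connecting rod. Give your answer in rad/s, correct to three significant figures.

1.83

ω = 9.739 rad/s (converted from 93 rpm).
The rod makes angle φ with the slider axis where L sinφ = r sinθ; differentiating, L cosφ·φ̇ = r ω cosθ.
L cosφ = √(L² − r² sin²θ) = 0.32207 m.
|ω_rod| = r ω |cosθ| / √(L² − r² sin²θ) = 0.0681·9.739·0.88701/0.32207 = 1.8266 rad/s.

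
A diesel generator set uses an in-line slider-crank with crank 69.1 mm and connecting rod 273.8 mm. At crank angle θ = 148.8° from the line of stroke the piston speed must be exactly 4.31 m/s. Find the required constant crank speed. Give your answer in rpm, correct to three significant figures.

For an in-line slider-crank, |v_piston| = rω|sinθ|·[1 + r cosθ/√(L² − r² sin²θ)].
With r = 0.0691 m, L = 0.2738 m, θ = 148.8°: the bracketed kinematic factor |dx/dθ| = 0.028001 m.
ω = v/|dx/dθ| = 4.31/0.028001 = 153.92 rad/s.
N = 60ω/(2π) = 1469.8 rpm.

1470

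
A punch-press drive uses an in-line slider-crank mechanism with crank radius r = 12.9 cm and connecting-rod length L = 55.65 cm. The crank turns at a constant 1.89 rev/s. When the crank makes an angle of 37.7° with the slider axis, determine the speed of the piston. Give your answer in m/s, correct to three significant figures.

ω = 2π·1.89 = 11.88 rad/s
For an in-line slider-crank, x = r cosθ + √(L² − r² sin²θ), so v = −rω sinθ·[1 + r cosθ/√(L² − r² sin²θ)].
With r = 0.129 m, L = 0.5565 m, θ = 37.7°: √(L² − r² sin²θ) = 0.55088 m.
v = −0.129·11.88·0.61153·[1 + 0.129·0.79122/0.55088] = -1.1104 m/s.
|v| = 1.1104 m/s.

1.11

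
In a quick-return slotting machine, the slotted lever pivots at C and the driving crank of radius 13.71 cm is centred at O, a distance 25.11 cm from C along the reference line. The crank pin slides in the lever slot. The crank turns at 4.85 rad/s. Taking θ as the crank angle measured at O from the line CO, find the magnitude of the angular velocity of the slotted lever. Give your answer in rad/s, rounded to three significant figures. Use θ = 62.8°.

1.48

ω = 4.85 rad/s
Crank pin A relative to C: A = (d + r cosθ, r sinθ); lever angle φ = atan2(r sinθ, d + r cosθ).
Differentiating tanφ: φ̇ = rω(d cosθ + r)/(d² + r² + 2dr cosθ).
d² + r² + 2dr cosθ = |CA|² = 0.11332 m²;  d cosθ + r = +0.25188 m.
|ω_lever| = |0.1371·4.85·+0.25188| / 0.11332 = 1.478 rad/s.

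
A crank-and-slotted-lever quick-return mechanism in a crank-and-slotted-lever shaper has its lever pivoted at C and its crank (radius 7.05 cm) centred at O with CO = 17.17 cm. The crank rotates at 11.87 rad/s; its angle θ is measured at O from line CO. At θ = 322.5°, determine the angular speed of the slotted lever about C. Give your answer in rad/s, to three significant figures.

3.22

ω = 11.87 rad/s
Crank pin A relative to C: A = (d + r cosθ, r sinθ); lever angle φ = atan2(r sinθ, d + r cosθ).
Differentiating tanφ: φ̇ = rω(d cosθ + r)/(d² + r² + 2dr cosθ).
d² + r² + 2dr cosθ = |CA|² = 0.053658 m²;  d cosθ + r = +0.20672 m.
|ω_lever| = |0.0705·11.87·+0.20672| / 0.053658 = 3.2239 rad/s.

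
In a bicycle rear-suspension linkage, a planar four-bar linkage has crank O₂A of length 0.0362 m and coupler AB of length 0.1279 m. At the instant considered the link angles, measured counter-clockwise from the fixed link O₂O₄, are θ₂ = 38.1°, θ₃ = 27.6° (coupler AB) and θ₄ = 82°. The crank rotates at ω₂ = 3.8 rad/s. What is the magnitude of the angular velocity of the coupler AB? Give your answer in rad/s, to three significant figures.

ω₂ = 3.8 rad/s
Differentiating the loop-closure r₂e^{iθ₂}+r₃e^{iθ₃}=r₁+r₄e^{iθ₄} gives r₂ω₂e^{iθ₂}+r₃ω₃e^{iθ₃}=r₄ω₄e^{iθ₄}.
Eliminating the other unknown: ω₃ = r₂ω₂ sin(θ₄−θ₂) / [r₃ sin(θ₃−θ₄)].
Numerator sine = +0.69340; denominator sine = -0.81310.
Result = 0.0362·3.8·(+0.69340) / (0.1279·(-0.81310)) = -0.9172 rad/s; magnitude 0.9172 rad/s.

0.917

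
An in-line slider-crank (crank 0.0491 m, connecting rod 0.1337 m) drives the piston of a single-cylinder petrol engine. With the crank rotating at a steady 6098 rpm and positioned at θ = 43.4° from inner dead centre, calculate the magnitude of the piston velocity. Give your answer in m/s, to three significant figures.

27.5

ω = 2π·6098/60 = 638.6 rad/s
For an in-line slider-crank, x = r cosθ + √(L² − r² sin²θ), so v = −rω sinθ·[1 + r cosθ/√(L² − r² sin²θ)].
With r = 0.0491 m, L = 0.1337 m, θ = 43.4°: √(L² − r² sin²θ) = 0.12937 m.
v = −0.0491·638.6·0.68709·[1 + 0.0491·0.72657/0.12937] = -27.484 m/s.
|v| = 27.484 m/s.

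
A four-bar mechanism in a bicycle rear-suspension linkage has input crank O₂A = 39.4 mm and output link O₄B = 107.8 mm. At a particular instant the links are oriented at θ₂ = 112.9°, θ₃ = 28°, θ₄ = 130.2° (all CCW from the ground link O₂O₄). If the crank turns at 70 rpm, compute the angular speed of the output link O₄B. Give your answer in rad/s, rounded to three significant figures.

2.73

ω₂ = 7.33 rad/s (from 70 rpm).
Differentiating the loop-closure r₂e^{iθ₂}+r₃e^{iθ₃}=r₁+r₄e^{iθ₄} gives r₂ω₂e^{iθ₂}+r₃ω₃e^{iθ₃}=r₄ω₄e^{iθ₄}.
Eliminating the other unknown: ω₄ = r₂ω₂ sin(θ₂−θ₃) / [r₄ sin(θ₄−θ₃)].
Numerator sine = +0.99604; denominator sine = +0.97742.
Result = 0.0394·7.33·(+0.99604) / (0.1078·(+0.97742)) = +2.7302 rad/s; magnitude 2.7302 rad/s.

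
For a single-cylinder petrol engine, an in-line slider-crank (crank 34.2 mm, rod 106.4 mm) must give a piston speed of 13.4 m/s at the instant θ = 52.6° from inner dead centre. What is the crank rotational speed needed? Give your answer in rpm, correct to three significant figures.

3920

For an in-line slider-crank, |v_piston| = rω|sinθ|·[1 + r cosθ/√(L² − r² sin²θ)].
With r = 0.0342 m, L = 0.1064 m, θ = 52.6°: the bracketed kinematic factor |dx/dθ| = 0.032655 m.
ω = v/|dx/dθ| = 13.4/0.032655 = 410.35 rad/s.
N = 60ω/(2π) = 3918.6 rpm.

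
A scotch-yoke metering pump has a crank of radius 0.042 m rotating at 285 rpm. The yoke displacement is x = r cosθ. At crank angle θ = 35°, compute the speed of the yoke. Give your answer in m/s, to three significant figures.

0.719

ω = 29.85 rad/s (from 285 rpm).
x = r cosθ ⇒ ẋ = −rω sinθ.
|v| = rω|sinθ| = 0.042·29.85·|sin 35°| = 0.71898 m/s.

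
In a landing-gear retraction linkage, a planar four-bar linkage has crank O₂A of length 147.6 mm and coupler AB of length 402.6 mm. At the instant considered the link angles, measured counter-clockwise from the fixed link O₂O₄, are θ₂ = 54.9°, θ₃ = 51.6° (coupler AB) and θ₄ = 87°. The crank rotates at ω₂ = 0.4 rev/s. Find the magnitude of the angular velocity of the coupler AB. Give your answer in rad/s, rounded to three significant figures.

0.845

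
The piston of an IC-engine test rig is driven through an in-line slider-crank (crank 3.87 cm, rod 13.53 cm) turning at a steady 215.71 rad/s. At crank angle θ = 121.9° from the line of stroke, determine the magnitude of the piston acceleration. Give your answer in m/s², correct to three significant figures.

1180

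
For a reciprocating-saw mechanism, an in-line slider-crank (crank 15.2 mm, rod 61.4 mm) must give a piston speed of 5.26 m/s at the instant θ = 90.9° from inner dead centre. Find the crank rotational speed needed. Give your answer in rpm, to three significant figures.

3320

For an in-line slider-crank, |v_piston| = rω|sinθ|·[1 + r cosθ/√(L² − r² sin²θ)].
With r = 0.0152 m, L = 0.0614 m, θ = 90.9°: the bracketed kinematic factor |dx/dθ| = 0.015137 m.
ω = v/|dx/dθ| = 5.26/0.015137 = 347.49 rad/s.
N = 60ω/(2π) = 3318.3 rpm.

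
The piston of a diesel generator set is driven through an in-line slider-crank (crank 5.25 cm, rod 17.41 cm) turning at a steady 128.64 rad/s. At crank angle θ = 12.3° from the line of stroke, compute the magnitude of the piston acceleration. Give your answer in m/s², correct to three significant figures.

1090

ω = 128.6 rad/s
x(θ) = r cosθ + √(L² − r² sin²θ); with ω constant, a = ω²·d²x/dθ².
d²x/dθ² = −r cosθ − r²(cos2θ)/√u − r⁴ sin²2θ/(4u^{3/2}),  u = L² − r² sin²θ = 0.0301857 m².
Substituting r = 0.0525 m, L = 0.1741 m, θ = 12.3°: d²x/dθ² = -0.065782 m.
a = ω²·d²x/dθ² = (128.6)²·(-0.065782) = -1088.6 m/s²;  |a| = 1088.6 m/s².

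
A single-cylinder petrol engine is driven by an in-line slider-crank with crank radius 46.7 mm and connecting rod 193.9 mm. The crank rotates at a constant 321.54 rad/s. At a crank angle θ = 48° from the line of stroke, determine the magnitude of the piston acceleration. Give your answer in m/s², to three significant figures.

3120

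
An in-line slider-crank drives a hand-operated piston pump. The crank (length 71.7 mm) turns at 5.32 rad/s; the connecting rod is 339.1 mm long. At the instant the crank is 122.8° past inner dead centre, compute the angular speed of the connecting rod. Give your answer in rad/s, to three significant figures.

0.619

ω = 5.32 rad/s
The rod makes angle φ with the slider axis where L sinφ = r sinθ; differentiating, L cosφ·φ̇ = r ω cosθ.
L cosφ = √(L² − r² sin²θ) = 0.3337 m.
|ω_rod| = r ω |cosθ| / √(L² − r² sin²θ) = 0.0717·5.32·0.54171/0.3337 = 0.61921 rad/s.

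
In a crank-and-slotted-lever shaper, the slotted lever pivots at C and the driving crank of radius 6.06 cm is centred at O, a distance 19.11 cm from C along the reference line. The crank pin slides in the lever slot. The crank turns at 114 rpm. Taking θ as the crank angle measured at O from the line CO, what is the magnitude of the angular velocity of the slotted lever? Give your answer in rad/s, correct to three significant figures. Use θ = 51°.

2.39

ω = 11.94 rad/s (from 114 rpm).
Crank pin A relative to C: A = (d + r cosθ, r sinθ); lever angle φ = atan2(r sinθ, d + r cosθ).
Differentiating tanφ: φ̇ = rω(d cosθ + r)/(d² + r² + 2dr cosθ).
d² + r² + 2dr cosθ = |CA|² = 0.0547675 m²;  d cosθ + r = +0.18086 m.
|ω_lever| = |0.0606·11.94·+0.18086| / 0.0547675 = 2.3891 rad/s.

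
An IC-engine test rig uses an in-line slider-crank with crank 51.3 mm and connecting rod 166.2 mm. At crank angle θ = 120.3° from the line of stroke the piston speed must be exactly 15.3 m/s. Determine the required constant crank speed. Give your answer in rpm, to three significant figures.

For an in-line slider-crank, |v_piston| = rω|sinθ|·[1 + r cosθ/√(L² − r² sin²θ)].
With r = 0.0513 m, L = 0.1662 m, θ = 120.3°: the bracketed kinematic factor |dx/dθ| = 0.037136 m.
ω = v/|dx/dθ| = 15.3/0.037136 = 412 rad/s.
N = 60ω/(2π) = 3934.3 rpm.

3930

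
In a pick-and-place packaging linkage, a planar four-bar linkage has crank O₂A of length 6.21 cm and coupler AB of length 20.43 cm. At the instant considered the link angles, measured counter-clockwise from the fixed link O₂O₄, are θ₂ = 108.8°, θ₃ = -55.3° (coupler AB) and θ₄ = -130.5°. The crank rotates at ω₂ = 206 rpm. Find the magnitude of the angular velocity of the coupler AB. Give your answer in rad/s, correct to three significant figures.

ω₂ = 21.57 rad/s (from 206 rpm).
Differentiating the loop-closure r₂e^{iθ₂}+r₃e^{iθ₃}=r₁+r₄e^{iθ₄} gives r₂ω₂e^{iθ₂}+r₃ω₃e^{iθ₃}=r₄ω₄e^{iθ₄}.
Eliminating the other unknown: ω₃ = r₂ω₂ sin(θ₄−θ₂) / [r₃ sin(θ₃−θ₄)].
Numerator sine = +0.85985; denominator sine = +0.96682.
Result = 0.0621·21.57·(+0.85985) / (0.2043·(+0.96682)) = +5.8317 rad/s; magnitude 5.8317 rad/s.

5.83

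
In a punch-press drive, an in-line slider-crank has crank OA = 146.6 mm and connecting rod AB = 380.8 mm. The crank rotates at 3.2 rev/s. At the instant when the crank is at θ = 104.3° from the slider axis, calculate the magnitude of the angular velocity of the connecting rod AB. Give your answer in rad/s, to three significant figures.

ω = 20.11 rad/s (converted from 3.2 rev/s).
The rod makes angle φ with the slider axis where L sinφ = r sinθ; differentiating, L cosφ·φ̇ = r ω cosθ.
L cosφ = √(L² − r² sin²θ) = 0.35331 m.
|ω_rod| = r ω |cosθ| / √(L² − r² sin²θ) = 0.1466·20.11·0.24700/0.35331 = 2.0606 rad/s.

2.06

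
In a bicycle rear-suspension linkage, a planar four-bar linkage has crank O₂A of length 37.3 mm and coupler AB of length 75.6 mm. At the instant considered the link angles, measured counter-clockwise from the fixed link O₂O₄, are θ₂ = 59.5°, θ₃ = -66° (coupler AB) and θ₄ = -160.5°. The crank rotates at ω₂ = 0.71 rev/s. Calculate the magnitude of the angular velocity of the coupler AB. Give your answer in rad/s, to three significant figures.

1.42

ω₂ = 4.461 rad/s (from 0.71 rev/s).
Differentiating the loop-closure r₂e^{iθ₂}+r₃e^{iθ₃}=r₁+r₄e^{iθ₄} gives r₂ω₂e^{iθ₂}+r₃ω₃e^{iθ₃}=r₄ω₄e^{iθ₄}.
Eliminating the other unknown: ω₃ = r₂ω₂ sin(θ₄−θ₂) / [r₃ sin(θ₃−θ₄)].
Numerator sine = +0.64279; denominator sine = +0.99692.
Result = 0.0373·4.461·(+0.64279) / (0.0756·(+0.99692)) = +1.4192 rad/s; magnitude 1.4192 rad/s.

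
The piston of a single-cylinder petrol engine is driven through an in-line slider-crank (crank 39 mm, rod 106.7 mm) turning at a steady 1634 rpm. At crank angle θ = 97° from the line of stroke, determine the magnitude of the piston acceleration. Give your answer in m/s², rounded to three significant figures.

ω = 2π·1634/60 = 171.1 rad/s
x(θ) = r cosθ + √(L² − r² sin²θ); with ω constant, a = ω²·d²x/dθ².
d²x/dθ² = −r cosθ − r²(cos2θ)/√u − r⁴ sin²2θ/(4u^{3/2}),  u = L² − r² sin²θ = 0.00988648 m².
Substituting r = 0.039 m, L = 0.1067 m, θ = 97°: d²x/dθ² = +0.019561 m.
a = ω²·d²x/dθ² = (171.1)²·(+0.019561) = +572.74 m/s²;  |a| = 572.74 m/s².

573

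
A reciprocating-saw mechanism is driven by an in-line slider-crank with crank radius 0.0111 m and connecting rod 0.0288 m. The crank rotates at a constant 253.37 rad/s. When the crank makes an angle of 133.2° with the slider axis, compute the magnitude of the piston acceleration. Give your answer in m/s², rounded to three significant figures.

ω = 253.4 rad/s
x(θ) = r cosθ + √(L² − r² sin²θ); with ω constant, a = ω²·d²x/dθ².
d²x/dθ² = −r cosθ − r²(cos2θ)/√u − r⁴ sin²2θ/(4u^{3/2}),  u = L² − r² sin²θ = 0.000763967 m².
Substituting r = 0.0111 m, L = 0.0288 m, θ = 133.2°: d²x/dθ² = +0.0076994 m.
a = ω²·d²x/dθ² = (253.4)²·(+0.0076994) = +494.27 m/s²;  |a| = 494.27 m/s².

494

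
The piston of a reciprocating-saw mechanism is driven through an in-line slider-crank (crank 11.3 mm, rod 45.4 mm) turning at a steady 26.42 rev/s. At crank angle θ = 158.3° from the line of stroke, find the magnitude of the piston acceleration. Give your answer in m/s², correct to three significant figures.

232

ω = 2π·26.4 = 166 rad/s
x(θ) = r cosθ + √(L² − r² sin²θ); with ω constant, a = ω²·d²x/dθ².
d²x/dθ² = −r cosθ − r²(cos2θ)/√u − r⁴ sin²2θ/(4u^{3/2}),  u = L² − r² sin²θ = 0.0020437 m².
Substituting r = 0.0113 m, L = 0.0454 m, θ = 158.3°: d²x/dθ² = +0.0084261 m.
a = ω²·d²x/dθ² = (166)²·(+0.0084261) = +232.2 m/s²;  |a| = 232.2 m/s².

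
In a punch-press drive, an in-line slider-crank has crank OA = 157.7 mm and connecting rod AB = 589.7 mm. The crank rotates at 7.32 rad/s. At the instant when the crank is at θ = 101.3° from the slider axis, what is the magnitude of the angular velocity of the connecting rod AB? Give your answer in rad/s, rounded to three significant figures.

ω = 7.32 rad/s
The rod makes angle φ with the slider axis where L sinφ = r sinθ; differentiating, L cosφ·φ̇ = r ω cosθ.
L cosφ = √(L² − r² sin²θ) = 0.56906 m.
|ω_rod| = r ω |cosθ| / √(L² − r² sin²θ) = 0.1577·7.32·0.19595/0.56906 = 0.39748 rad/s.

0.397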